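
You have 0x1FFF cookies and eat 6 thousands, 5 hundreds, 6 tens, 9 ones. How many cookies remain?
Convert 0x1FFF (hexadecimal) → 1×4096 + 15×256 + 15×16 + 15 = 8191 (decimal)
Convert 6 thousands, 5 hundreds, 6 tens, 9 ones (place-value notation) → 6×1000 + 5×100 + 6×10 + 9 = 6569 (decimal)
Compute 8191 - 6569 = 1622
1622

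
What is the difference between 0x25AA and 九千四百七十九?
Convert 0x25AA (hexadecimal) → 2×4096 + 5×256 + 10×16 + 10 = 9642 (decimal)
Convert 九千四百七十九 (Chinese numeral) → 9×1000 + 4×100 + 7×10 + 9 = 9479 (decimal)
Difference: |9642 - 9479| = 163
163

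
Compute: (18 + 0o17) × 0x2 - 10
Convert 0o17 (octal) → 1×8 + 7 = 15 (decimal)
Convert 0x2 (hexadecimal) → 2 (decimal)
Expression in decimal: (18 + 15) × 2 - 10
Parentheses first: 18 + 15 = 33
Multiply: 33 × 2 = 66
Subtract: 66 - 10 = 56
56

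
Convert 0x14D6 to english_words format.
Convert 0x14D6 (hexadecimal) → 1×4096 + 4×256 + 13×16 + 6 = 5334 (decimal)
Convert 5334 (decimal) → 5334 = 5×1000 + 3×100 + 34 → five thousand three hundred thirty-four (English words)
five thousand three hundred thirty-four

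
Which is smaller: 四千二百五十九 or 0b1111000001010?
Convert 四千二百五十九 (Chinese numeral) → 4×1000 + 2×100 + 5×10 + 9 = 4259 (decimal)
Convert 0b1111000001010 (binary) → 4096 + 2048 + 1024 + 512 + 8 + 2 = 7690 (decimal)
Compare 4259 vs 7690: smaller = 4259
4259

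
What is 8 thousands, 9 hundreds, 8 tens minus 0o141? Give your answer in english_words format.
Convert 8 thousands, 9 hundreds, 8 tens (place-value notation) → 8×1000 + 9×100 + 8×10 = 8980 (decimal)
Convert 0o141 (octal) → 1×64 + 4×8 + 1 = 97 (decimal)
Compute 8980 - 97 = 8883
Convert 8883 (decimal) → 8883 = 8×1000 + 8×100 + 83 → eight thousand eight hundred eighty-three (English words)
eight thousand eight hundred eighty-three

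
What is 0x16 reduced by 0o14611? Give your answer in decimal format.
Convert 0x16 (hexadecimal) → 1×16 + 6 = 22 (decimal)
Convert 0o14611 (octal) → 1×4096 + 4×512 + 6×64 + 1×8 + 1 = 6537 (decimal)
Compute 22 - 6537 = -6515
-6515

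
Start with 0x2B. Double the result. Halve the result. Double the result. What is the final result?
Convert 0x2B (hexadecimal) → 2×16 + 11 = 43 (decimal)
Start: 43
43 × 2 = 86
86 ÷ 2 = 43
43 × 2 = 86
86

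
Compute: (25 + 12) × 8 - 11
Parentheses first: 25 + 12 = 37
Multiply: 37 × 8 = 296
Subtract: 296 - 11 = 285
285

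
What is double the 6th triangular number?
The 6th triangular number = 6×7/2 = 21
Compute 21 × 2 = 42
42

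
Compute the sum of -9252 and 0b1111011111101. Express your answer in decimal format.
Convert 0b1111011111101 (binary) → 4096 + 2048 + 1024 + 512 + 128 + 64 + 32 + 16 + 8 + 4 + 1 = 7933 (decimal)
Compute -9252 + 7933 = -1319
-1319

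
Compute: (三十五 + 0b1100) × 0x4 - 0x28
Convert 三十五 (Chinese numeral) → 3×10 + 5 = 35 (decimal)
Convert 0b1100 (binary) → 8 + 4 = 12 (decimal)
Convert 0x4 (hexadecimal) → 4 (decimal)
Convert 0x28 (hexadecimal) → 2×16 + 8 = 40 (decimal)
Expression in decimal: (35 + 12) × 4 - 40
Parentheses first: 35 + 12 = 47
Multiply: 47 × 4 = 188
Subtract: 188 - 40 = 148
148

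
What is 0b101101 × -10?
Convert 0b101101 (binary) → 32 + 8 + 4 + 1 = 45 (decimal)
Compute 45 × -10 = -450
-450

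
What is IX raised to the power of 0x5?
Convert IX (Roman numeral) → 9 (decimal)
Convert 0x5 (hexadecimal) → 5 (decimal)
Compute 9 ^ 5 = 59049
59049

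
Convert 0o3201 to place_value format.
Convert 0o3201 (octal) → 3×512 + 2×64 + 1 = 1665 (decimal)
Convert 1665 (decimal) → 1665 = 1×1000 + 6×100 + 6×10 + 5 → 1 thousand, 6 hundreds, 6 tens, 5 ones (place-value notation)
1 thousand, 6 hundreds, 6 tens, 5 ones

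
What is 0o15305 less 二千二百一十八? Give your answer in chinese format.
Convert 0o15305 (octal) → 1×4096 + 5×512 + 3×64 + 5 = 6853 (decimal)
Convert 二千二百一十八 (Chinese numeral) → 2×1000 + 2×100 + 1×10 + 8 = 2218 (decimal)
Compute 6853 - 2218 = 4635
Convert 4635 (decimal) → 4635 = 4×1000 + 6×100 + 3×10 + 5 → 四千六百三十五 (Chinese numeral)
四千六百三十五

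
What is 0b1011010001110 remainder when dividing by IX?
Convert 0b1011010001110 (binary) → 4096 + 1024 + 512 + 128 + 8 + 4 + 2 = 5774 (decimal)
Convert IX (Roman numeral) → 9 (decimal)
Compute 5774 mod 9 = 5
5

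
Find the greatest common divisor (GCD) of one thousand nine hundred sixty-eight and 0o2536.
Convert one thousand nine hundred sixty-eight (English words) → 1×1000 + 9×100 + 68 = 1968 (decimal)
Convert 0o2536 (octal) → 2×512 + 5×64 + 3×8 + 6 = 1374 (decimal)
Compute gcd(1968, 1374) = 6
6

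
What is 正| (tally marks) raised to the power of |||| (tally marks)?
Convert 正| (tally marks) → 5 + 1 = 6 (decimal)
Convert |||| (tally marks) → 4 (decimal)
Compute 6 ^ 4 = 1296
1296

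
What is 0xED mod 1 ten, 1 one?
Convert 0xED (hexadecimal) → 14×16 + 13 = 237 (decimal)
Convert 1 ten, 1 one (place-value notation) → 1×10 + 1 = 11 (decimal)
Compute 237 mod 11 = 6
6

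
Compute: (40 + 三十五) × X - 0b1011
Convert 三十五 (Chinese numeral) → 3×10 + 5 = 35 (decimal)
Convert X (Roman numeral) → 10 (decimal)
Convert 0b1011 (binary) → 8 + 2 + 1 = 11 (decimal)
Expression in decimal: (40 + 35) × 10 - 11
Parentheses first: 40 + 35 = 75
Multiply: 75 × 10 = 750
Subtract: 750 - 11 = 739
739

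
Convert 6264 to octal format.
Convert 6264 (decimal) → 6264 = 1×4096 + 4×512 + 1×64 + 7×8 → 0o14170 (octal)
0o14170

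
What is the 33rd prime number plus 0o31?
The 33rd prime number = 137
Convert 0o31 (octal) → 3×8 + 1 = 25 (decimal)
Compute 137 + 25 = 162
162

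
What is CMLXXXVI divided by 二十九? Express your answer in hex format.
Convert CMLXXXVI (Roman numeral) → 900 + 50 + 10 + 10 + 10 + 5 + 1 = 986 (decimal)
Convert 二十九 (Chinese numeral) → 2×10 + 9 = 29 (decimal)
Compute 986 ÷ 29 = 34
Convert 34 (decimal) → 34 = 2×16 + 2 → 0x22 (hexadecimal)
0x22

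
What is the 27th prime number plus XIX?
The 27th prime number = 103
Convert XIX (Roman numeral) → 10 + 9 = 19 (decimal)
Compute 103 + 19 = 122
122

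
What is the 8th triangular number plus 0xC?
The 8th triangular number = 8×9/2 = 36
Convert 0xC (hexadecimal) → 12 (decimal)
Compute 36 + 12 = 48
48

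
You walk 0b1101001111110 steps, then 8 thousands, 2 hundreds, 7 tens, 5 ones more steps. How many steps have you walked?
Convert 0b1101001111110 (binary) → 4096 + 2048 + 512 + 64 + 32 + 16 + 8 + 4 + 2 = 6782 (decimal)
Convert 8 thousands, 2 hundreds, 7 tens, 5 ones (place-value notation) → 8×1000 + 2×100 + 7×10 + 5 = 8275 (decimal)
Compute 6782 + 8275 = 15057
15057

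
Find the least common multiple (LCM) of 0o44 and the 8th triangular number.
Convert 0o44 (octal) → 4×8 + 4 = 36 (decimal)
Convert the 8th triangular number (triangular index) → 8×9/2 = 36 (decimal)
Compute lcm(36, 36) = 36
36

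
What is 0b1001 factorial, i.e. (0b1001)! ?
Convert 0b1001 (binary) → 8 + 1 = 9 (decimal)
Compute 9! = 362880
362880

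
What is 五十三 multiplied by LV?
Convert 五十三 (Chinese numeral) → 5×10 + 3 = 53 (decimal)
Convert LV (Roman numeral) → 50 + 5 = 55 (decimal)
Compute 53 × 55 = 2915
2915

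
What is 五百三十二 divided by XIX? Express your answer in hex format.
Convert 五百三十二 (Chinese numeral) → 5×100 + 3×10 + 2 = 532 (decimal)
Convert XIX (Roman numeral) → 10 + 9 = 19 (decimal)
Compute 532 ÷ 19 = 28
Convert 28 (decimal) → 28 = 1×16 + 12 → 0x1C (hexadecimal)
0x1C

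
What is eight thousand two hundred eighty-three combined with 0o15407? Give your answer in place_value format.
Convert eight thousand two hundred eighty-three (English words) → 8×1000 + 2×100 + 83 = 8283 (decimal)
Convert 0o15407 (octal) → 1×4096 + 5×512 + 4×64 + 7 = 6919 (decimal)
Compute 8283 + 6919 = 15202
Convert 15202 (decimal) → 15202 = 15×1000 + 2×100 + 2 → 15 thousands, 2 hundreds, 2 ones (place-value notation)
15 thousands, 2 hundreds, 2 ones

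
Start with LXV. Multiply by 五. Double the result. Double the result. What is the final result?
Convert LXV (Roman numeral) → 50 + 10 + 5 = 65 (decimal)
Start: 65
Convert 五 (Chinese numeral) → 5 (decimal)
65 × 5 = 325
325 × 2 = 650
650 × 2 = 1300
1300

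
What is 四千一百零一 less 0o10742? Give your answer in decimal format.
Convert 四千一百零一 (Chinese numeral) → 4×1000 + 1×100 + 1 = 4101 (decimal)
Convert 0o10742 (octal) → 1×4096 + 7×64 + 4×8 + 2 = 4578 (decimal)
Compute 4101 - 4578 = -477
-477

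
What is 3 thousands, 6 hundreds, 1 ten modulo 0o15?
Convert 3 thousands, 6 hundreds, 1 ten (place-value notation) → 3×1000 + 6×100 + 1×10 = 3610 (decimal)
Convert 0o15 (octal) → 1×8 + 5 = 13 (decimal)
Compute 3610 mod 13 = 9
9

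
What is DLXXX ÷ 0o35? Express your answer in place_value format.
Convert DLXXX (Roman numeral) → 500 + 50 + 10 + 10 + 10 = 580 (decimal)
Convert 0o35 (octal) → 3×8 + 5 = 29 (decimal)
Compute 580 ÷ 29 = 20
Convert 20 (decimal) → 20 = 2×10 → 2 tens (place-value notation)
2 tens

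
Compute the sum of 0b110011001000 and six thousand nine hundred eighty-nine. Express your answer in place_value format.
Convert 0b110011001000 (binary) → 2048 + 1024 + 128 + 64 + 8 = 3272 (decimal)
Convert six thousand nine hundred eighty-nine (English words) → 6×1000 + 9×100 + 89 = 6989 (decimal)
Compute 3272 + 6989 = 10261
Convert 10261 (decimal) → 10261 = 10×1000 + 2×100 + 6×10 + 1 → 10 thousands, 2 hundreds, 6 tens, 1 one (place-value notation)
10 thousands, 2 hundreds, 6 tens, 1 one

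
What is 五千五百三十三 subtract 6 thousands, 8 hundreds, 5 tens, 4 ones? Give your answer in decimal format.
Convert 五千五百三十三 (Chinese numeral) → 5×1000 + 5×100 + 3×10 + 3 = 5533 (decimal)
Convert 6 thousands, 8 hundreds, 5 tens, 4 ones (place-value notation) → 6×1000 + 8×100 + 5×10 + 4 = 6854 (decimal)
Compute 5533 - 6854 = -1321
-1321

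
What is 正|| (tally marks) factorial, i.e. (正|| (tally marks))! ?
Convert 正|| (tally marks) → 5 + 2 = 7 (decimal)
Compute 7! = 5040
5040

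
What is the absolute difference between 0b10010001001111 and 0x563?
Convert 0b10010001001111 (binary) → 8192 + 1024 + 64 + 8 + 4 + 2 + 1 = 9295 (decimal)
Convert 0x563 (hexadecimal) → 5×256 + 6×16 + 3 = 1379 (decimal)
Compute |9295 - 1379| = 7916
7916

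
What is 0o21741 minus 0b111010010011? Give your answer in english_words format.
Convert 0o21741 (octal) → 2×4096 + 1×512 + 7×64 + 4×8 + 1 = 9185 (decimal)
Convert 0b111010010011 (binary) → 2048 + 1024 + 512 + 128 + 16 + 2 + 1 = 3731 (decimal)
Compute 9185 - 3731 = 5454
Convert 5454 (decimal) → 5454 = 5×1000 + 4×100 + 54 → five thousand four hundred fifty-four (English words)
five thousand four hundred fifty-four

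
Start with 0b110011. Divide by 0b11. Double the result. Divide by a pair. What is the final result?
Convert 0b110011 (binary) → 32 + 16 + 2 + 1 = 51 (decimal)
Start: 51
Convert 0b11 (binary) → 2 + 1 = 3 (decimal)
51 ÷ 3 = 17
17 × 2 = 34
Convert a pair (colloquial) → 2 (decimal)
34 ÷ 2 = 17
17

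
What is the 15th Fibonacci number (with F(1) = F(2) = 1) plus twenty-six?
The 15th Fibonacci number (with F(1) = F(2) = 1): 1, 1, 2, 3, 5, 8, 13, 21, 34, 55, 89, 144, 233, 377, 610 → 610
Convert twenty-six (English words) → 26 (decimal)
Compute 610 + 26 = 636
636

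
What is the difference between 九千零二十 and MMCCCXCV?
Convert 九千零二十 (Chinese numeral) → 9×1000 + 2×10 = 9020 (decimal)
Convert MMCCCXCV (Roman numeral) → 1000 + 1000 + 100 + 100 + 100 + 90 + 5 = 2395 (decimal)
Difference: |9020 - 2395| = 6625
6625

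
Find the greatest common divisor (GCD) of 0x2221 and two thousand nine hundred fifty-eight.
Convert 0x2221 (hexadecimal) → 2×4096 + 2×256 + 2×16 + 1 = 8737 (decimal)
Convert two thousand nine hundred fifty-eight (English words) → 2×1000 + 9×100 + 58 = 2958 (decimal)
Compute gcd(8737, 2958) = 1
1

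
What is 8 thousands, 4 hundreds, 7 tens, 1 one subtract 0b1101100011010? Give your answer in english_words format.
Convert 8 thousands, 4 hundreds, 7 tens, 1 one (place-value notation) → 8×1000 + 4×100 + 7×10 + 1 = 8471 (decimal)
Convert 0b1101100011010 (binary) → 4096 + 2048 + 512 + 256 + 16 + 8 + 2 = 6938 (decimal)
Compute 8471 - 6938 = 1533
Convert 1533 (decimal) → 1533 = 1×1000 + 5×100 + 33 → one thousand five hundred thirty-three (English words)
one thousand five hundred thirty-three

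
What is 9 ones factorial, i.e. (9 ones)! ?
Convert 9 ones (place-value notation) → 9 (decimal)
Compute 9! = 362880
362880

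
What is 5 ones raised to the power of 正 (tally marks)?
Convert 5 ones (place-value notation) → 5 (decimal)
Convert 正 (tally marks) → 5 (decimal)
Compute 5 ^ 5 = 3125
3125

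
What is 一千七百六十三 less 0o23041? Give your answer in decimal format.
Convert 一千七百六十三 (Chinese numeral) → 1×1000 + 7×100 + 6×10 + 3 = 1763 (decimal)
Convert 0o23041 (octal) → 2×4096 + 3×512 + 4×8 + 1 = 9761 (decimal)
Compute 1763 - 9761 = -7998
-7998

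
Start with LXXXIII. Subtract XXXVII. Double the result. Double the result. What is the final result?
Convert LXXXIII (Roman numeral) → 50 + 10 + 10 + 10 + 1 + 1 + 1 = 83 (decimal)
Start: 83
Convert XXXVII (Roman numeral) → 10 + 10 + 10 + 5 + 1 + 1 = 37 (decimal)
83 - 37 = 46
46 × 2 = 92
92 × 2 = 184
184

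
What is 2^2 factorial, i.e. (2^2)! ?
Convert 2^2 (power) → 4 (decimal)
Compute 4! = 24
24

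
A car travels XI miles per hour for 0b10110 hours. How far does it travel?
Convert XI (Roman numeral) → 10 + 1 = 11 (decimal)
Convert 0b10110 (binary) → 16 + 4 + 2 = 22 (decimal)
Compute 11 × 22 = 242
242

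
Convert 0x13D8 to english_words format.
Convert 0x13D8 (hexadecimal) → 1×4096 + 3×256 + 13×16 + 8 = 5080 (decimal)
Convert 5080 (decimal) → 5080 = 5×1000 + 80 → five thousand eighty (English words)
five thousand eighty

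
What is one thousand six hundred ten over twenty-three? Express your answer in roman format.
Convert one thousand six hundred ten (English words) → 1×1000 + 6×100 + 10 = 1610 (decimal)
Convert twenty-three (English words) → 23 (decimal)
Compute 1610 ÷ 23 = 70
Convert 70 (decimal) → 70 = 50 + 10 + 10 → LXX (Roman numeral)
LXX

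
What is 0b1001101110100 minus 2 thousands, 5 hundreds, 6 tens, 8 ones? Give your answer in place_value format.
Convert 0b1001101110100 (binary) → 4096 + 512 + 256 + 64 + 32 + 16 + 4 = 4980 (decimal)
Convert 2 thousands, 5 hundreds, 6 tens, 8 ones (place-value notation) → 2×1000 + 5×100 + 6×10 + 8 = 2568 (decimal)
Compute 4980 - 2568 = 2412
Convert 2412 (decimal) → 2412 = 2×1000 + 4×100 + 1×10 + 2 → 2 thousands, 4 hundreds, 1 ten, 2 ones (place-value notation)
2 thousands, 4 hundreds, 1 ten, 2 ones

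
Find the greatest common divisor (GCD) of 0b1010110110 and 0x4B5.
Convert 0b1010110110 (binary) → 512 + 128 + 32 + 16 + 4 + 2 = 694 (decimal)
Convert 0x4B5 (hexadecimal) → 4×256 + 11×16 + 5 = 1205 (decimal)
Compute gcd(694, 1205) = 1
1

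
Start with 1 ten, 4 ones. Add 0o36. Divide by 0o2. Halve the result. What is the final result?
Convert 1 ten, 4 ones (place-value notation) → 1×10 + 4 = 14 (decimal)
Start: 14
Convert 0o36 (octal) → 3×8 + 6 = 30 (decimal)
14 + 30 = 44
Convert 0o2 (octal) → 2 (decimal)
44 ÷ 2 = 22
22 ÷ 2 = 11
11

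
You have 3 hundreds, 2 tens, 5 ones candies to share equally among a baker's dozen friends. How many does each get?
Convert 3 hundreds, 2 tens, 5 ones (place-value notation) → 3×100 + 2×10 + 5 = 325 (decimal)
Convert a baker's dozen (colloquial) → 13 (decimal)
Compute 325 ÷ 13 = 25
25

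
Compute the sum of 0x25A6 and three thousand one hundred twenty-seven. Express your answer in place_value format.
Convert 0x25A6 (hexadecimal) → 2×4096 + 5×256 + 10×16 + 6 = 9638 (decimal)
Convert three thousand one hundred twenty-seven (English words) → 3×1000 + 1×100 + 27 = 3127 (decimal)
Compute 9638 + 3127 = 12765
Convert 12765 (decimal) → 12765 = 12×1000 + 7×100 + 6×10 + 5 → 12 thousands, 7 hundreds, 6 tens, 5 ones (place-value notation)
12 thousands, 7 hundreds, 6 tens, 5 ones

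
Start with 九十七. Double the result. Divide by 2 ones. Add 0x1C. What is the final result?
Convert 九十七 (Chinese numeral) → 9×10 + 7 = 97 (decimal)
Start: 97
97 × 2 = 194
Convert 2 ones (place-value notation) → 2 (decimal)
194 ÷ 2 = 97
Convert 0x1C (hexadecimal) → 1×16 + 12 = 28 (decimal)
97 + 28 = 125
125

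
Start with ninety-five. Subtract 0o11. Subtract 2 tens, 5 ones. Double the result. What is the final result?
Convert ninety-five (English words) → 95 (decimal)
Start: 95
Convert 0o11 (octal) → 1×8 + 1 = 9 (decimal)
95 - 9 = 86
Convert 2 tens, 5 ones (place-value notation) → 2×10 + 5 = 25 (decimal)
86 - 25 = 61
61 × 2 = 122
122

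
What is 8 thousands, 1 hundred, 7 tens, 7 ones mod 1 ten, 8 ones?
Convert 8 thousands, 1 hundred, 7 tens, 7 ones (place-value notation) → 8×1000 + 1×100 + 7×10 + 7 = 8177 (decimal)
Convert 1 ten, 8 ones (place-value notation) → 1×10 + 8 = 18 (decimal)
Compute 8177 mod 18 = 5
5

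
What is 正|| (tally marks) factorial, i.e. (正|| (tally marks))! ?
Convert 正|| (tally marks) → 5 + 2 = 7 (decimal)
Compute 7! = 5040
5040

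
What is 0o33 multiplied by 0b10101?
Convert 0o33 (octal) → 3×8 + 3 = 27 (decimal)
Convert 0b10101 (binary) → 16 + 4 + 1 = 21 (decimal)
Compute 27 × 21 = 567
567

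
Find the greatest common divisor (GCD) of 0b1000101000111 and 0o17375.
Convert 0b1000101000111 (binary) → 4096 + 256 + 64 + 4 + 2 + 1 = 4423 (decimal)
Convert 0o17375 (octal) → 1×4096 + 7×512 + 3×64 + 7×8 + 5 = 7933 (decimal)
Compute gcd(4423, 7933) = 1
1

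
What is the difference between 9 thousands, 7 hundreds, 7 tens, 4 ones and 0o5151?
Convert 9 thousands, 7 hundreds, 7 tens, 4 ones (place-value notation) → 9×1000 + 7×100 + 7×10 + 4 = 9774 (decimal)
Convert 0o5151 (octal) → 5×512 + 1×64 + 5×8 + 1 = 2665 (decimal)
Difference: |9774 - 2665| = 7109
7109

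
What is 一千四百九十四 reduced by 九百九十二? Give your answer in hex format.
Convert 一千四百九十四 (Chinese numeral) → 1×1000 + 4×100 + 9×10 + 4 = 1494 (decimal)
Convert 九百九十二 (Chinese numeral) → 9×100 + 9×10 + 2 = 992 (decimal)
Compute 1494 - 992 = 502
Convert 502 (decimal) → 502 = 1×256 + 15×16 + 6 → 0x1F6 (hexadecimal)
0x1F6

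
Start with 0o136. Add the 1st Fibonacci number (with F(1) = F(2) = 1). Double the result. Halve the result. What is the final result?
Convert 0o136 (octal) → 1×64 + 3×8 + 6 = 94 (decimal)
Start: 94
Convert the 1st Fibonacci number (with F(1) = F(2) = 1) (Fibonacci index) → 1 (decimal)
94 + 1 = 95
95 × 2 = 190
190 ÷ 2 = 95
95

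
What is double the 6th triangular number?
The 6th triangular number = 6×7/2 = 21
Compute 21 × 2 = 42
42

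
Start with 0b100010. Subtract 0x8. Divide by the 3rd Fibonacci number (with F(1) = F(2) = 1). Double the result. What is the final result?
Convert 0b100010 (binary) → 32 + 2 = 34 (decimal)
Start: 34
Convert 0x8 (hexadecimal) → 8 (decimal)
34 - 8 = 26
Convert the 3rd Fibonacci number (with F(1) = F(2) = 1) (Fibonacci index) → 1, 1, 2 → 2 (decimal)
26 ÷ 2 = 13
13 × 2 = 26
26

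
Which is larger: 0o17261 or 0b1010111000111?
Convert 0o17261 (octal) → 1×4096 + 7×512 + 2×64 + 6×8 + 1 = 7857 (decimal)
Convert 0b1010111000111 (binary) → 4096 + 1024 + 256 + 128 + 64 + 4 + 2 + 1 = 5575 (decimal)
Compare 7857 vs 5575: larger = 7857
7857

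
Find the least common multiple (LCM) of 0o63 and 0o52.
Convert 0o63 (octal) → 6×8 + 3 = 51 (decimal)
Convert 0o52 (octal) → 5×8 + 2 = 42 (decimal)
Compute lcm(51, 42) = 714
714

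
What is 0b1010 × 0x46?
Convert 0b1010 (binary) → 8 + 2 = 10 (decimal)
Convert 0x46 (hexadecimal) → 4×16 + 6 = 70 (decimal)
Compute 10 × 70 = 700
700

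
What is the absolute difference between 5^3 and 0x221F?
Convert 5^3 (power) → 125 (decimal)
Convert 0x221F (hexadecimal) → 2×4096 + 2×256 + 1×16 + 15 = 8735 (decimal)
Compute |125 - 8735| = 8610
8610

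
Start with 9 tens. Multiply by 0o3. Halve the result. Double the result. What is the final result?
Convert 9 tens (place-value notation) → 9×10 = 90 (decimal)
Start: 90
Convert 0o3 (octal) → 3 (decimal)
90 × 3 = 270
270 ÷ 2 = 135
135 × 2 = 270
270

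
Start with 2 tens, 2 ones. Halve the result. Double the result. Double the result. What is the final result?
Convert 2 tens, 2 ones (place-value notation) → 2×10 + 2 = 22 (decimal)
Start: 22
22 ÷ 2 = 11
11 × 2 = 22
22 × 2 = 44
44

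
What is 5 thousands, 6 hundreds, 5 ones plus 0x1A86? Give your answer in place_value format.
Convert 5 thousands, 6 hundreds, 5 ones (place-value notation) → 5×1000 + 6×100 + 5 = 5605 (decimal)
Convert 0x1A86 (hexadecimal) → 1×4096 + 10×256 + 8×16 + 6 = 6790 (decimal)
Compute 5605 + 6790 = 12395
Convert 12395 (decimal) → 12395 = 12×1000 + 3×100 + 9×10 + 5 → 12 thousands, 3 hundreds, 9 tens, 5 ones (place-value notation)
12 thousands, 3 hundreds, 9 tens, 5 ones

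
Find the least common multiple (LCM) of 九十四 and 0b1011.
Convert 九十四 (Chinese numeral) → 9×10 + 4 = 94 (decimal)
Convert 0b1011 (binary) → 8 + 2 + 1 = 11 (decimal)
Compute lcm(94, 11) = 1034
1034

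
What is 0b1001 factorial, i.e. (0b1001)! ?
Convert 0b1001 (binary) → 8 + 1 = 9 (decimal)
Compute 9! = 362880
362880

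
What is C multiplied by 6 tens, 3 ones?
Convert C (Roman numeral) → 100 (decimal)
Convert 6 tens, 3 ones (place-value notation) → 6×10 + 3 = 63 (decimal)
Compute 100 × 63 = 6300
6300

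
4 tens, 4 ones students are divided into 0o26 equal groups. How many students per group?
Convert 4 tens, 4 ones (place-value notation) → 4×10 + 4 = 44 (decimal)
Convert 0o26 (octal) → 2×8 + 6 = 22 (decimal)
Compute 44 ÷ 22 = 2
2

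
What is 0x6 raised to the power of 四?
Convert 0x6 (hexadecimal) → 6 (decimal)
Convert 四 (Chinese numeral) → 4 (decimal)
Compute 6 ^ 4 = 1296
1296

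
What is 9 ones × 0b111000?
Convert 9 ones (place-value notation) → 9 (decimal)
Convert 0b111000 (binary) → 32 + 16 + 8 = 56 (decimal)
Compute 9 × 56 = 504
504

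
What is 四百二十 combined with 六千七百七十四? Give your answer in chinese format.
Convert 四百二十 (Chinese numeral) → 4×100 + 2×10 = 420 (decimal)
Convert 六千七百七十四 (Chinese numeral) → 6×1000 + 7×100 + 7×10 + 4 = 6774 (decimal)
Compute 420 + 6774 = 7194
Convert 7194 (decimal) → 7194 = 7×1000 + 1×100 + 9×10 + 4 → 七千一百九十四 (Chinese numeral)
七千一百九十四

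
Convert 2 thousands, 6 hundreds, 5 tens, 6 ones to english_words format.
Convert 2 thousands, 6 hundreds, 5 tens, 6 ones (place-value notation) → 2×1000 + 6×100 + 5×10 + 6 = 2656 (decimal)
Convert 2656 (decimal) → 2656 = 2×1000 + 6×100 + 56 → two thousand six hundred fifty-six (English words)
two thousand six hundred fifty-six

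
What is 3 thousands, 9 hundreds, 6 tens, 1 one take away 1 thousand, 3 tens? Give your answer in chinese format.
Convert 3 thousands, 9 hundreds, 6 tens, 1 one (place-value notation) → 3×1000 + 9×100 + 6×10 + 1 = 3961 (decimal)
Convert 1 thousand, 3 tens (place-value notation) → 1×1000 + 3×10 = 1030 (decimal)
Compute 3961 - 1030 = 2931
Convert 2931 (decimal) → 2931 = 2×1000 + 9×100 + 3×10 + 1 → 二千九百三十一 (Chinese numeral)
二千九百三十一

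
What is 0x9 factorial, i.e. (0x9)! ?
Convert 0x9 (hexadecimal) → 9 (decimal)
Compute 9! = 362880
362880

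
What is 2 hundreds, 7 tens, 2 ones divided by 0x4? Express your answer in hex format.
Convert 2 hundreds, 7 tens, 2 ones (place-value notation) → 2×100 + 7×10 + 2 = 272 (decimal)
Convert 0x4 (hexadecimal) → 4 (decimal)
Compute 272 ÷ 4 = 68
Convert 68 (decimal) → 68 = 4×16 + 4 → 0x44 (hexadecimal)
0x44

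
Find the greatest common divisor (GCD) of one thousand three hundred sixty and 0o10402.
Convert one thousand three hundred sixty (English words) → 1×1000 + 3×100 + 60 = 1360 (decimal)
Convert 0o10402 (octal) → 1×4096 + 4×64 + 2 = 4354 (decimal)
Compute gcd(1360, 4354) = 2
2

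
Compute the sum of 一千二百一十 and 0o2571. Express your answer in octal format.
Convert 一千二百一十 (Chinese numeral) → 1×1000 + 2×100 + 1×10 = 1210 (decimal)
Convert 0o2571 (octal) → 2×512 + 5×64 + 7×8 + 1 = 1401 (decimal)
Compute 1210 + 1401 = 2611
Convert 2611 (decimal) → 2611 = 5×512 + 6×8 + 3 → 0o5063 (octal)
0o5063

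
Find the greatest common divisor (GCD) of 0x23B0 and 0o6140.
Convert 0x23B0 (hexadecimal) → 2×4096 + 3×256 + 11×16 = 9136 (decimal)
Convert 0o6140 (octal) → 6×512 + 1×64 + 4×8 = 3168 (decimal)
Compute gcd(9136, 3168) = 16
16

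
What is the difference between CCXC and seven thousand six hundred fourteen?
Convert CCXC (Roman numeral) → 100 + 100 + 90 = 290 (decimal)
Convert seven thousand six hundred fourteen (English words) → 7×1000 + 6×100 + 14 = 7614 (decimal)
Difference: |290 - 7614| = 7324
7324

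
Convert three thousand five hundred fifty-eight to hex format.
Convert three thousand five hundred fifty-eight (English words) → 3×1000 + 5×100 + 58 = 3558 (decimal)
Convert 3558 (decimal) → 3558 = 13×256 + 14×16 + 6 → 0xDE6 (hexadecimal)
0xDE6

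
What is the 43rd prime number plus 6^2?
The 43rd prime number = 191
Convert 6^2 (power) → 36 (decimal)
Compute 191 + 36 = 227
227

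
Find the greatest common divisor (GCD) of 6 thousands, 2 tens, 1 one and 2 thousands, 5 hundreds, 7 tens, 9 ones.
Convert 6 thousands, 2 tens, 1 one (place-value notation) → 6×1000 + 2×10 + 1 = 6021 (decimal)
Convert 2 thousands, 5 hundreds, 7 tens, 9 ones (place-value notation) → 2×1000 + 5×100 + 7×10 + 9 = 2579 (decimal)
Compute gcd(6021, 2579) = 1
1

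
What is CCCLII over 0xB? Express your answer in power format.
Convert CCCLII (Roman numeral) → 100 + 100 + 100 + 50 + 1 + 1 = 352 (decimal)
Convert 0xB (hexadecimal) → 11 (decimal)
Compute 352 ÷ 11 = 32
Convert 32 (decimal) → 2^5 (power)
2^5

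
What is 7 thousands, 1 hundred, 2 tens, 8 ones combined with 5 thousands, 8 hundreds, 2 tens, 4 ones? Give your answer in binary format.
Convert 7 thousands, 1 hundred, 2 tens, 8 ones (place-value notation) → 7×1000 + 1×100 + 2×10 + 8 = 7128 (decimal)
Convert 5 thousands, 8 hundreds, 2 tens, 4 ones (place-value notation) → 5×1000 + 8×100 + 2×10 + 4 = 5824 (decimal)
Compute 7128 + 5824 = 12952
Convert 12952 (decimal) → 12952 = 8192 + 4096 + 512 + 128 + 16 + 8 → 0b11001010011000 (binary)
0b11001010011000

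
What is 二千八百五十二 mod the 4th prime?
Convert 二千八百五十二 (Chinese numeral) → 2×1000 + 8×100 + 5×10 + 2 = 2852 (decimal)
Convert the 4th prime (prime index) → 7 (decimal)
Compute 2852 mod 7 = 3
3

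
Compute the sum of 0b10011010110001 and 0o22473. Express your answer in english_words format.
Convert 0b10011010110001 (binary) → 8192 + 1024 + 512 + 128 + 32 + 16 + 1 = 9905 (decimal)
Convert 0o22473 (octal) → 2×4096 + 2×512 + 4×64 + 7×8 + 3 = 9531 (decimal)
Compute 9905 + 9531 = 19436
Convert 19436 (decimal) → 19436 = 19×1000 + 4×100 + 36 → nineteen thousand four hundred thirty-six (English words)
nineteen thousand four hundred thirty-six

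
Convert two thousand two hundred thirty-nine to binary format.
Convert two thousand two hundred thirty-nine (English words) → 2×1000 + 2×100 + 39 = 2239 (decimal)
Convert 2239 (decimal) → 2239 = 2048 + 128 + 32 + 16 + 8 + 4 + 2 + 1 → 0b100010111111 (binary)
0b100010111111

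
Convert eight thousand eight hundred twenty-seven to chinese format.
Convert eight thousand eight hundred twenty-seven (English words) → 8×1000 + 8×100 + 27 = 8827 (decimal)
Convert 8827 (decimal) → 8827 = 8×1000 + 8×100 + 2×10 + 7 → 八千八百二十七 (Chinese numeral)
八千八百二十七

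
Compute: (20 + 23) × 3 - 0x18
Convert 0x18 (hexadecimal) → 1×16 + 8 = 24 (decimal)
Expression in decimal: (20 + 23) × 3 - 24
Parentheses first: 20 + 23 = 43
Multiply: 43 × 3 = 129
Subtract: 129 - 24 = 105
105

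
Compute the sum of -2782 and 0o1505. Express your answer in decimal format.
Convert 0o1505 (octal) → 1×512 + 5×64 + 5 = 837 (decimal)
Compute -2782 + 837 = -1945
-1945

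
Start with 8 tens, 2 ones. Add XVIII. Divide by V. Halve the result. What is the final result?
Convert 8 tens, 2 ones (place-value notation) → 8×10 + 2 = 82 (decimal)
Start: 82
Convert XVIII (Roman numeral) → 10 + 5 + 1 + 1 + 1 = 18 (decimal)
82 + 18 = 100
Convert V (Roman numeral) → 5 (decimal)
100 ÷ 5 = 20
20 ÷ 2 = 10
10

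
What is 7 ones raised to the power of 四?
Convert 7 ones (place-value notation) → 7 (decimal)
Convert 四 (Chinese numeral) → 4 (decimal)
Compute 7 ^ 4 = 2401
2401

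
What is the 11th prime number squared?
The 11th prime number = 31
Compute 31² = 31 × 31 = 961
961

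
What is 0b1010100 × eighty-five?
Convert 0b1010100 (binary) → 64 + 16 + 4 = 84 (decimal)
Convert eighty-five (English words) → 85 (decimal)
Compute 84 × 85 = 7140
7140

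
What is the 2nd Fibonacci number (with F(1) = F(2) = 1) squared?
The 2nd Fibonacci number (with F(1) = F(2) = 1) = 1
Compute 1² = 1 × 1 = 1
1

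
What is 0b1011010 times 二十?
Convert 0b1011010 (binary) → 64 + 16 + 8 + 2 = 90 (decimal)
Convert 二十 (Chinese numeral) → 2×10 = 20 (decimal)
Compute 90 × 20 = 1800
1800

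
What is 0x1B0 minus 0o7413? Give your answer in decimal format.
Convert 0x1B0 (hexadecimal) → 1×256 + 11×16 = 432 (decimal)
Convert 0o7413 (octal) → 7×512 + 4×64 + 1×8 + 3 = 3851 (decimal)
Compute 432 - 3851 = -3419
-3419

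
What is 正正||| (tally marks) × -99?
Convert 正正||| (tally marks) → 5 + 5 + 3 = 13 (decimal)
Compute 13 × -99 = -1287
-1287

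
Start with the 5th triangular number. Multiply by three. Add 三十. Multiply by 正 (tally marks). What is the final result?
Convert the 5th triangular number (triangular index) → 5×6/2 = 15 (decimal)
Start: 15
Convert three (English words) → 3 (decimal)
15 × 3 = 45
Convert 三十 (Chinese numeral) → 3×10 = 30 (decimal)
45 + 30 = 75
Convert 正 (tally marks) → 5 (decimal)
75 × 5 = 375
375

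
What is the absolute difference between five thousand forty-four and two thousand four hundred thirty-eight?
Convert five thousand forty-four (English words) → 5×1000 + 44 = 5044 (decimal)
Convert two thousand four hundred thirty-eight (English words) → 2×1000 + 4×100 + 38 = 2438 (decimal)
Compute |5044 - 2438| = 2606
2606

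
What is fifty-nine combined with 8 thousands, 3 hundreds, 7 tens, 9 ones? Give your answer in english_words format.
Convert fifty-nine (English words) → 59 (decimal)
Convert 8 thousands, 3 hundreds, 7 tens, 9 ones (place-value notation) → 8×1000 + 3×100 + 7×10 + 9 = 8379 (decimal)
Compute 59 + 8379 = 8438
Convert 8438 (decimal) → 8438 = 8×1000 + 4×100 + 38 → eight thousand four hundred thirty-eight (English words)
eight thousand four hundred thirty-eight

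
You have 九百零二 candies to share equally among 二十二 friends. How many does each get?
Convert 九百零二 (Chinese numeral) → 9×100 + 2 = 902 (decimal)
Convert 二十二 (Chinese numeral) → 2×10 + 2 = 22 (decimal)
Compute 902 ÷ 22 = 41
41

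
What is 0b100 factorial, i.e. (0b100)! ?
Convert 0b100 (binary) → 4 (decimal)
Compute 4! = 24
24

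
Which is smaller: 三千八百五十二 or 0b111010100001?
Convert 三千八百五十二 (Chinese numeral) → 3×1000 + 8×100 + 5×10 + 2 = 3852 (decimal)
Convert 0b111010100001 (binary) → 2048 + 1024 + 512 + 128 + 32 + 1 = 3745 (decimal)
Compare 3852 vs 3745: smaller = 3745
3745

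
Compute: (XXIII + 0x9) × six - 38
Convert XXIII (Roman numeral) → 10 + 10 + 1 + 1 + 1 = 23 (decimal)
Convert 0x9 (hexadecimal) → 9 (decimal)
Convert six (English words) → 6 (decimal)
Expression in decimal: (23 + 9) × 6 - 38
Parentheses first: 23 + 9 = 32
Multiply: 32 × 6 = 192
Subtract: 192 - 38 = 154
154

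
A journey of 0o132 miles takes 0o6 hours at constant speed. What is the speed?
Convert 0o132 (octal) → 1×64 + 3×8 + 2 = 90 (decimal)
Convert 0o6 (octal) → 6 (decimal)
Compute 90 ÷ 6 = 15
15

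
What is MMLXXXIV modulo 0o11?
Convert MMLXXXIV (Roman numeral) → 1000 + 1000 + 50 + 10 + 10 + 10 + 4 = 2084 (decimal)
Convert 0o11 (octal) → 1×8 + 1 = 9 (decimal)
Compute 2084 mod 9 = 5
5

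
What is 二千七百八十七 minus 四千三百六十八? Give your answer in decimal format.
Convert 二千七百八十七 (Chinese numeral) → 2×1000 + 7×100 + 8×10 + 7 = 2787 (decimal)
Convert 四千三百六十八 (Chinese numeral) → 4×1000 + 3×100 + 6×10 + 8 = 4368 (decimal)
Compute 2787 - 4368 = -1581
-1581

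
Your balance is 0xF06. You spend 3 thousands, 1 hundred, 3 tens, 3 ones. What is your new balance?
Convert 0xF06 (hexadecimal) → 15×256 + 6 = 3846 (decimal)
Convert 3 thousands, 1 hundred, 3 tens, 3 ones (place-value notation) → 3×1000 + 1×100 + 3×10 + 3 = 3133 (decimal)
Compute 3846 - 3133 = 713
713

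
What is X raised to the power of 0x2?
Convert X (Roman numeral) → 10 (decimal)
Convert 0x2 (hexadecimal) → 2 (decimal)
Compute 10 ^ 2 = 100
100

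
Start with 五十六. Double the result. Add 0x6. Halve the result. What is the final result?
Convert 五十六 (Chinese numeral) → 5×10 + 6 = 56 (decimal)
Start: 56
56 × 2 = 112
Convert 0x6 (hexadecimal) → 6 (decimal)
112 + 6 = 118
118 ÷ 2 = 59
59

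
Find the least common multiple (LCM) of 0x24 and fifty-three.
Convert 0x24 (hexadecimal) → 2×16 + 4 = 36 (decimal)
Convert fifty-three (English words) → 53 (decimal)
Compute lcm(36, 53) = 1908
1908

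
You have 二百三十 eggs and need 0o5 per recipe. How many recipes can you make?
Convert 二百三十 (Chinese numeral) → 2×100 + 3×10 = 230 (decimal)
Convert 0o5 (octal) → 5 (decimal)
Compute 230 ÷ 5 = 46
46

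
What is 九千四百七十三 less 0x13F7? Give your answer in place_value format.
Convert 九千四百七十三 (Chinese numeral) → 9×1000 + 4×100 + 7×10 + 3 = 9473 (decimal)
Convert 0x13F7 (hexadecimal) → 1×4096 + 3×256 + 15×16 + 7 = 5111 (decimal)
Compute 9473 - 5111 = 4362
Convert 4362 (decimal) → 4362 = 4×1000 + 3×100 + 6×10 + 2 → 4 thousands, 3 hundreds, 6 tens, 2 ones (place-value notation)
4 thousands, 3 hundreds, 6 tens, 2 ones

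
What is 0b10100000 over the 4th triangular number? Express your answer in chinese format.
Convert 0b10100000 (binary) → 128 + 32 = 160 (decimal)
Convert the 4th triangular number (triangular index) → 4×5/2 = 10 (decimal)
Compute 160 ÷ 10 = 16
Convert 16 (decimal) → 16 = 1×10 + 6 → 十六 (Chinese numeral)
十六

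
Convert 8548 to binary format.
Convert 8548 (decimal) → 8548 = 8192 + 256 + 64 + 32 + 4 → 0b10000101100100 (binary)
0b10000101100100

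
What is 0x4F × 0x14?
Convert 0x4F (hexadecimal) → 4×16 + 15 = 79 (decimal)
Convert 0x14 (hexadecimal) → 1×16 + 4 = 20 (decimal)
Compute 79 × 20 = 1580
1580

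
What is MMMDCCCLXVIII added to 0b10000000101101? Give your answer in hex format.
Convert MMMDCCCLXVIII (Roman numeral) → 1000 + 1000 + 1000 + 500 + 100 + 100 + 100 + 50 + 10 + 5 + 1 + 1 + 1 = 3868 (decimal)
Convert 0b10000000101101 (binary) → 8192 + 32 + 8 + 4 + 1 = 8237 (decimal)
Compute 3868 + 8237 = 12105
Convert 12105 (decimal) → 12105 = 2×4096 + 15×256 + 4×16 + 9 → 0x2F49 (hexadecimal)
0x2F49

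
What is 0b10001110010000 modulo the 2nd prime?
Convert 0b10001110010000 (binary) → 8192 + 512 + 256 + 128 + 16 = 9104 (decimal)
Convert the 2nd prime (prime index) → 3 (decimal)
Compute 9104 mod 3 = 2
2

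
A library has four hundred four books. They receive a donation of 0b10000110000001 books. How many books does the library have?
Convert four hundred four (English words) → 4×100 + 4 = 404 (decimal)
Convert 0b10000110000001 (binary) → 8192 + 256 + 128 + 1 = 8577 (decimal)
Compute 404 + 8577 = 8981
8981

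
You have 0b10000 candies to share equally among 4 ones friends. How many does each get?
Convert 0b10000 (binary) → 16 (decimal)
Convert 4 ones (place-value notation) → 4 (decimal)
Compute 16 ÷ 4 = 4
4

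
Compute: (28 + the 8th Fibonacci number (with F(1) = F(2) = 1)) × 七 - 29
Convert the 8th Fibonacci number (with F(1) = F(2) = 1) (Fibonacci index) → 1, 1, 2, 3, 5, 8, 13, 21 → 21 (decimal)
Convert 七 (Chinese numeral) → 7 (decimal)
Expression in decimal: (28 + 21) × 7 - 29
Parentheses first: 28 + 21 = 49
Multiply: 49 × 7 = 343
Subtract: 343 - 29 = 314
314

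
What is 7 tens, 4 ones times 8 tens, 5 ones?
Convert 7 tens, 4 ones (place-value notation) → 7×10 + 4 = 74 (decimal)
Convert 8 tens, 5 ones (place-value notation) → 8×10 + 5 = 85 (decimal)
Compute 74 × 85 = 6290
6290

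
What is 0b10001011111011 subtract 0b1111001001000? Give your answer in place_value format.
Convert 0b10001011111011 (binary) → 8192 + 512 + 128 + 64 + 32 + 16 + 8 + 2 + 1 = 8955 (decimal)
Convert 0b1111001001000 (binary) → 4096 + 2048 + 1024 + 512 + 64 + 8 = 7752 (decimal)
Compute 8955 - 7752 = 1203
Convert 1203 (decimal) → 1203 = 1×1000 + 2×100 + 3 → 1 thousand, 2 hundreds, 3 ones (place-value notation)
1 thousand, 2 hundreds, 3 ones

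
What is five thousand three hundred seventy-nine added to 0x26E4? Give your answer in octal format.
Convert five thousand three hundred seventy-nine (English words) → 5×1000 + 3×100 + 79 = 5379 (decimal)
Convert 0x26E4 (hexadecimal) → 2×4096 + 6×256 + 14×16 + 4 = 9956 (decimal)
Compute 5379 + 9956 = 15335
Convert 15335 (decimal) → 15335 = 3×4096 + 5×512 + 7×64 + 4×8 + 7 → 0o35747 (octal)
0o35747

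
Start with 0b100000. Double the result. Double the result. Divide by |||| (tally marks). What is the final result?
Convert 0b100000 (binary) → 32 (decimal)
Start: 32
32 × 2 = 64
64 × 2 = 128
Convert |||| (tally marks) → 4 (decimal)
128 ÷ 4 = 32
32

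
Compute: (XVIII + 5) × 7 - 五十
Convert XVIII (Roman numeral) → 10 + 5 + 1 + 1 + 1 = 18 (decimal)
Convert 五十 (Chinese numeral) → 5×10 = 50 (decimal)
Expression in decimal: (18 + 5) × 7 - 50
Parentheses first: 18 + 5 = 23
Multiply: 23 × 7 = 161
Subtract: 161 - 50 = 111
111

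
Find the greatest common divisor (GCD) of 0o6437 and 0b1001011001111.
Convert 0o6437 (octal) → 6×512 + 4×64 + 3×8 + 7 = 3359 (decimal)
Convert 0b1001011001111 (binary) → 4096 + 512 + 128 + 64 + 8 + 4 + 2 + 1 = 4815 (decimal)
Compute gcd(3359, 4815) = 1
1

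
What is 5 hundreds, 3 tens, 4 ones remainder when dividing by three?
Convert 5 hundreds, 3 tens, 4 ones (place-value notation) → 5×100 + 3×10 + 4 = 534 (decimal)
Convert three (English words) → 3 (decimal)
Compute 534 mod 3 = 0
0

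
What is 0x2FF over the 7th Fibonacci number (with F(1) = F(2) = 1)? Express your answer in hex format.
Convert 0x2FF (hexadecimal) → 2×256 + 15×16 + 15 = 767 (decimal)
Convert the 7th Fibonacci number (with F(1) = F(2) = 1) (Fibonacci index) → 1, 1, 2, 3, 5, 8, 13 → 13 (decimal)
Compute 767 ÷ 13 = 59
Convert 59 (decimal) → 59 = 3×16 + 11 → 0x3B (hexadecimal)
0x3B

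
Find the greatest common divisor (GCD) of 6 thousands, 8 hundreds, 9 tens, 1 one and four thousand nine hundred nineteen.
Convert 6 thousands, 8 hundreds, 9 tens, 1 one (place-value notation) → 6×1000 + 8×100 + 9×10 + 1 = 6891 (decimal)
Convert four thousand nine hundred nineteen (English words) → 4×1000 + 9×100 + 19 = 4919 (decimal)
Compute gcd(6891, 4919) = 1
1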